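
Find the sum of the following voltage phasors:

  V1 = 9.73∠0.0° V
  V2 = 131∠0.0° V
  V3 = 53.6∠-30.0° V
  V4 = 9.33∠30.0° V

Step 1 — Convert each phasor to rectangular form:
  V1 = 9.73·(cos(0.0°) + j·sin(0.0°)) = 9.73 V
  V2 = 131·(cos(0.0°) + j·sin(0.0°)) = 131 V
  V3 = 53.6·(cos(-30.0°) + j·sin(-30.0°)) = 46.42 - j26.8 V
  V4 = 9.33·(cos(30.0°) + j·sin(30.0°)) = 8.08 + j4.665 V
Step 2 — Sum components: V_total = 195.2 - j22.13 V.
Step 3 — Convert to polar: |V_total| = 196.5 V, ∠V_total = -6.5°.

V_total = 196.5∠-6.5° V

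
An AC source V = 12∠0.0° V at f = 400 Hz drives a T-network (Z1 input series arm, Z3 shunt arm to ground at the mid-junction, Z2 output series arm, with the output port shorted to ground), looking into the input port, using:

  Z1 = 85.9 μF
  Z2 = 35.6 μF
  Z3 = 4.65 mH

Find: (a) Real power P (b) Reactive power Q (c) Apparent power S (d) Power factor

Step 1 — Angular frequency: ω = 2π·f = 2π·400 = 2513 rad/s.
Step 2 — Component impedances:
  Z1: Z = 1/(jωC) = -j/(ω·C) = 0 - j4.632 Ω
  Z2: Z = 1/(jωC) = -j/(ω·C) = 0 - j11.18 Ω
  Z3: Z = jωL = j·2513·0.00465 = 0 + j11.69 Ω
Step 3 — With the output port shorted to ground, the output series arm Z2 runs from the junction to ground; the shunt arm Z3 also runs from the junction to ground. They appear in parallel: Z3 || Z2 = 0 - j256.1 Ω.
Step 4 — Series with input arm Z1: Z_in = Z1 + (Z3 || Z2) = 0 - j260.7 Ω = 260.7∠-90.0° Ω.
Step 5 — Source phasor: V = 12∠0.0° V = 12 V.
Step 6 — Current: I = V / Z = 0 + j0.04603 A = 0.04603∠90.0° A.
Step 7 — Complex power: S = V·I* = 0 - j0.5524 VA.
Step 8 — Real power: P = Re(S) = 0 W.
Step 9 — Reactive power: Q = Im(S) = -0.5524 VAR.
Step 10 — Apparent power: |S| = 0.5524 VA.
Step 11 — Power factor: PF = P/|S| = 0 (leading).

(a) P = 0 W  (b) Q = -0.5524 VAR  (c) S = 0.5524 VA  (d) PF = 0 (leading)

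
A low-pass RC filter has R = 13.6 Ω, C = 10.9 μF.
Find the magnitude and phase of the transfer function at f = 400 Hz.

Step 1 — Angular frequency: ω = 2π·400 = 2513 rad/s.
Step 2 — Transfer function: H(jω) = 1/(1 + jωRC).
Step 3 — Denominator: 1 + jωRC = 1 + j·2513·13.6·1.09e-05 = 1 + j0.3726.
Step 4 — H = 0.8781 - j0.3272.
Step 5 — Magnitude: |H| = 0.9371 (-0.6 dB); phase: φ = -20.4°.

|H| = 0.9371 (-0.6 dB), φ = -20.4°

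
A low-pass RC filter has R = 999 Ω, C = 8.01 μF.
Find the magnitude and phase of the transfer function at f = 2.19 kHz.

Step 1 — Angular frequency: ω = 2π·2190 = 1.376e+04 rad/s.
Step 2 — Transfer function: H(jω) = 1/(1 + jωRC).
Step 3 — Denominator: 1 + jωRC = 1 + j·1.376e+04·999·8.01e-06 = 1 + j110.1.
Step 4 — H = 8.247e-05 - j0.009081.
Step 5 — Magnitude: |H| = 0.009082 (-40.8 dB); phase: φ = -89.5°.

|H| = 0.009082 (-40.8 dB), φ = -89.5°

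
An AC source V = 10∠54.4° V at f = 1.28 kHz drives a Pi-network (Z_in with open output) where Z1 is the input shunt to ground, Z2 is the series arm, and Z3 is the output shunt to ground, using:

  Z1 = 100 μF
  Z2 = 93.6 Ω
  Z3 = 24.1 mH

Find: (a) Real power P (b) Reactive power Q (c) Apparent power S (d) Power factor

Step 1 — Angular frequency: ω = 2π·f = 2π·1280 = 8042 rad/s.
Step 2 — Component impedances:
  Z1: Z = 1/(jωC) = -j/(ω·C) = 0 - j1.243 Ω
  Z2: Z = R = 93.6 Ω
  Z3: Z = jωL = j·8042·0.0241 = 0 + j193.8 Ω
Step 3 — With open output, the series arm Z2 and the output shunt Z3 appear in series to ground: Z2 + Z3 = 93.6 + j193.8 Ω.
Step 4 — Parallel with input shunt Z1: Z_in = Z1 || (Z2 + Z3) = 0.003156 - j1.25 Ω = 1.25∠-89.9° Ω.
Step 5 — Source phasor: V = 10∠54.4° V = 5.821 + j8.131 V.
Step 6 — Current: I = V / Z = -6.494 + j4.674 A = 8.001∠144.3° A.
Step 7 — Complex power: S = V·I* = 0.202 - j80.01 VA.
Step 8 — Real power: P = Re(S) = 0.202 W.
Step 9 — Reactive power: Q = Im(S) = -80.01 VAR.
Step 10 — Apparent power: |S| = 80.01 VA.
Step 11 — Power factor: PF = P/|S| = 0.002525 (leading).

(a) P = 0.202 W  (b) Q = -80.01 VAR  (c) S = 80.01 VA  (d) PF = 0.002525 (leading)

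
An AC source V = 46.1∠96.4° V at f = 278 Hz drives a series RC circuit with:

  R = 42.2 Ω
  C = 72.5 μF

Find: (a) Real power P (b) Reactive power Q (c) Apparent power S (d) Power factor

Step 1 — Angular frequency: ω = 2π·f = 2π·278 = 1747 rad/s.
Step 2 — Component impedances:
  R: Z = R = 42.2 Ω
  C: Z = 1/(jωC) = -j/(ω·C) = 0 - j7.897 Ω
Step 3 — Series combination: Z_total = R + C = 42.2 - j7.897 Ω = 42.93∠-10.6° Ω.
Step 4 — Source phasor: V = 46.1∠96.4° V = -5.139 + j45.81 V.
Step 5 — Current: I = V / Z = -0.3139 + j1.027 A = 1.074∠107.0° A.
Step 6 — Complex power: S = V·I* = 48.66 - j9.105 VA.
Step 7 — Real power: P = Re(S) = 48.66 W.
Step 8 — Reactive power: Q = Im(S) = -9.105 VAR.
Step 9 — Apparent power: |S| = 49.5 VA.
Step 10 — Power factor: PF = P/|S| = 0.9829 (leading).

(a) P = 48.66 W  (b) Q = -9.105 VAR  (c) S = 49.5 VA  (d) PF = 0.9829 (leading)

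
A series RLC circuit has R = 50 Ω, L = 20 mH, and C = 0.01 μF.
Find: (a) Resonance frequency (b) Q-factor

Step 1 — Resonance condition Im(Z)=0 gives ω₀ = 1/√(LC).
Step 2 — ω₀ = 1/√(0.02·1e-08) = 7.071e+04 rad/s.
Step 3 — f₀ = ω₀/(2π) = 1.125e+04 Hz.
Step 4 — Series Q: Q = ω₀L/R = 7.071e+04·0.02/50 = 28.28.

(a) f₀ = 1.125e+04 Hz  (b) Q = 28.28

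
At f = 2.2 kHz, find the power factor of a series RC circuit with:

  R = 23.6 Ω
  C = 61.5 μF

Step 1 — Angular frequency: ω = 2π·f = 2π·2200 = 1.382e+04 rad/s.
Step 2 — Component impedances:
  R: Z = R = 23.6 Ω
  C: Z = 1/(jωC) = -j/(ω·C) = 0 - j1.176 Ω
Step 3 — Series combination: Z_total = R + C = 23.6 - j1.176 Ω = 23.63∠-2.9° Ω.
Step 4 — Power factor: PF = cos(φ) = Re(Z)/|Z| = 23.6/23.629 = 0.9988.
Step 5 — Type: Im(Z) = -1.176 ⇒ leading (phase φ = -2.9°).

PF = 0.9988 (leading, φ = -2.9°)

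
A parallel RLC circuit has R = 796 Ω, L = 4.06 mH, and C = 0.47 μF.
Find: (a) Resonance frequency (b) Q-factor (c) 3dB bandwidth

Step 1 — Resonance: ω₀ = 1/√(LC) = 1/√(0.00406·4.7e-07) = 2.289e+04 rad/s.
Step 2 — f₀ = ω₀/(2π) = 3643 Hz.
Step 3 — Parallel Q: Q = R/(ω₀L) = 796/(2.289e+04·0.00406) = 8.564.
Step 4 — Bandwidth: Δω = ω₀/Q = 2673 rad/s; BW = Δω/(2π) = 425.4 Hz.

(a) f₀ = 3643 Hz  (b) Q = 8.564  (c) BW = 425.4 Hz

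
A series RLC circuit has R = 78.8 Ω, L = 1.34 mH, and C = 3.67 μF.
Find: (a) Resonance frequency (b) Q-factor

Step 1 — Resonance condition Im(Z)=0 gives ω₀ = 1/√(LC).
Step 2 — ω₀ = 1/√(0.00134·3.67e-06) = 1.426e+04 rad/s.
Step 3 — f₀ = ω₀/(2π) = 2270 Hz.
Step 4 — Series Q: Q = ω₀L/R = 1.426e+04·0.00134/78.8 = 0.2425.

(a) f₀ = 2270 Hz  (b) Q = 0.2425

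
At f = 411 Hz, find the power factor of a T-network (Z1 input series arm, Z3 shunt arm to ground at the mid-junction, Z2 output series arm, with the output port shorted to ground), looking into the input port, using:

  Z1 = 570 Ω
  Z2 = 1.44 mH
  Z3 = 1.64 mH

Step 1 — Angular frequency: ω = 2π·f = 2π·411 = 2582 rad/s.
Step 2 — Component impedances:
  Z1: Z = R = 570 Ω
  Z2: Z = jωL = j·2582·0.00144 = 0 + j3.719 Ω
  Z3: Z = jωL = j·2582·0.00164 = 0 + j4.235 Ω
Step 3 — With the output port shorted to ground, the output series arm Z2 runs from the junction to ground; the shunt arm Z3 also runs from the junction to ground. They appear in parallel: Z3 || Z2 = 0 + j1.98 Ω.
Step 4 — Series with input arm Z1: Z_in = Z1 + (Z3 || Z2) = 570 + j1.98 Ω = 570∠0.2° Ω.
Step 5 — Power factor: PF = cos(φ) = Re(Z)/|Z| = 570/570 = 1.
Step 6 — Type: Im(Z) = 1.98 ⇒ lagging (phase φ = 0.2°).

PF = 1 (lagging, φ = 0.2°)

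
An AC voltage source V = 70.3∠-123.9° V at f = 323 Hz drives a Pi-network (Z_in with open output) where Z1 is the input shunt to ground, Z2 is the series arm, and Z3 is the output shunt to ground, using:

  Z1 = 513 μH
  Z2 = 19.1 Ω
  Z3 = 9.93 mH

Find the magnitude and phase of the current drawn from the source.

Step 1 — Angular frequency: ω = 2π·f = 2π·323 = 2029 rad/s.
Step 2 — Component impedances:
  Z1: Z = jωL = j·2029·0.000513 = 0 + j1.041 Ω
  Z2: Z = R = 19.1 Ω
  Z3: Z = jωL = j·2029·0.00993 = 0 + j20.15 Ω
Step 3 — With open output, the series arm Z2 and the output shunt Z3 appear in series to ground: Z2 + Z3 = 19.1 + j20.15 Ω.
Step 4 — Parallel with input shunt Z1: Z_in = Z1 || (Z2 + Z3) = 0.02543 + j1.013 Ω = 1.013∠88.6° Ω.
Step 5 — Source phasor: V = 70.3∠-123.9° V = -39.21 - j58.35 V.
Step 6 — Ohm's law: I = V / Z_total = (-39.21 - j58.35) / (0.02543 + j1.013) = -58.54 + j37.24 A.
Step 7 — Convert to polar: |I| = 69.38 A, ∠I = 147.5°.

I = 69.38∠147.5° A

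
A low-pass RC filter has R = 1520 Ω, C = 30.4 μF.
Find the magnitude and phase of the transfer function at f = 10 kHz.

Step 1 — Angular frequency: ω = 2π·1e+04 = 6.283e+04 rad/s.
Step 2 — Transfer function: H(jω) = 1/(1 + jωRC).
Step 3 — Denominator: 1 + jωRC = 1 + j·6.283e+04·1520·3.04e-05 = 1 + j2903.
Step 4 — H = 1.186e-07 - j0.0003444.
Step 5 — Magnitude: |H| = 0.0003444 (-69.3 dB); phase: φ = -90.0°.

|H| = 0.0003444 (-69.3 dB), φ = -90.0°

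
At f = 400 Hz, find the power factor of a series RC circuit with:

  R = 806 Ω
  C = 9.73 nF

Step 1 — Angular frequency: ω = 2π·f = 2π·400 = 2513 rad/s.
Step 2 — Component impedances:
  R: Z = R = 806 Ω
  C: Z = 1/(jωC) = -j/(ω·C) = 0 - j4.089e+04 Ω
Step 3 — Series combination: Z_total = R + C = 806 - j4.089e+04 Ω = 4.09e+04∠-88.9° Ω.
Step 4 — Power factor: PF = cos(φ) = Re(Z)/|Z| = 806/4.09e+04 = 0.01971.
Step 5 — Type: Im(Z) = -4.089e+04 ⇒ leading (phase φ = -88.9°).

PF = 0.01971 (leading, φ = -88.9°)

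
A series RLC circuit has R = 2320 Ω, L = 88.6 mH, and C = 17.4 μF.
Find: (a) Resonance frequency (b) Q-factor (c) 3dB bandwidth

Step 1 — Resonance condition Im(Z)=0 gives ω₀ = 1/√(LC).
Step 2 — ω₀ = 1/√(0.0886·1.74e-05) = 805.4 rad/s.
Step 3 — f₀ = ω₀/(2π) = 128.2 Hz.
Step 4 — Series Q: Q = ω₀L/R = 805.4·0.0886/2320 = 0.03076.
Step 5 — 3dB bandwidth: Δω = ω₀/Q = 2.619e+04 rad/s; BW = Δω/(2π) = 4167 Hz.

(a) f₀ = 128.2 Hz  (b) Q = 0.03076  (c) BW = 4167 Hz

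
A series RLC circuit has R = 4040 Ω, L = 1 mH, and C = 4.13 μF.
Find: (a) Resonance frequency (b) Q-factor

Step 1 — Resonance condition Im(Z)=0 gives ω₀ = 1/√(LC).
Step 2 — ω₀ = 1/√(0.001·4.13e-06) = 1.556e+04 rad/s.
Step 3 — f₀ = ω₀/(2π) = 2477 Hz.
Step 4 — Series Q: Q = ω₀L/R = 1.556e+04·0.001/4040 = 0.003852.

(a) f₀ = 2477 Hz  (b) Q = 0.003852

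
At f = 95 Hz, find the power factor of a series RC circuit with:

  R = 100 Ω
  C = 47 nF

Step 1 — Angular frequency: ω = 2π·f = 2π·95 = 596.9 rad/s.
Step 2 — Component impedances:
  R: Z = R = 100 Ω
  C: Z = 1/(jωC) = -j/(ω·C) = 0 - j3.565e+04 Ω
Step 3 — Series combination: Z_total = R + C = 100 - j3.565e+04 Ω = 3.565e+04∠-89.8° Ω.
Step 4 — Power factor: PF = cos(φ) = Re(Z)/|Z| = 100/3.565e+04 = 0.002805.
Step 5 — Type: Im(Z) = -3.565e+04 ⇒ leading (phase φ = -89.8°).

PF = 0.002805 (leading, φ = -89.8°)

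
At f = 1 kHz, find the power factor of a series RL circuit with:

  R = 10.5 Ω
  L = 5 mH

Step 1 — Angular frequency: ω = 2π·f = 2π·1000 = 6283 rad/s.
Step 2 — Component impedances:
  R: Z = R = 10.5 Ω
  L: Z = jωL = j·6283·0.005 = 0 + j31.42 Ω
Step 3 — Series combination: Z_total = R + L = 10.5 + j31.42 Ω = 33.12∠71.5° Ω.
Step 4 — Power factor: PF = cos(φ) = Re(Z)/|Z| = 10.5/33.12 = 0.317.
Step 5 — Type: Im(Z) = 31.42 ⇒ lagging (phase φ = 71.5°).

PF = 0.317 (lagging, φ = 71.5°)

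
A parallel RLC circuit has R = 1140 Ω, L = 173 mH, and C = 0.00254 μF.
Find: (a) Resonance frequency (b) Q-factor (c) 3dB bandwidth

Step 1 — Resonance: ω₀ = 1/√(LC) = 1/√(0.173·2.54e-09) = 4.77e+04 rad/s.
Step 2 — f₀ = ω₀/(2π) = 7592 Hz.
Step 3 — Parallel Q: Q = R/(ω₀L) = 1140/(4.77e+04·0.173) = 0.1381.
Step 4 — Bandwidth: Δω = ω₀/Q = 3.454e+05 rad/s; BW = Δω/(2π) = 5.496e+04 Hz.

(a) f₀ = 7592 Hz  (b) Q = 0.1381  (c) BW = 5.496e+04 Hz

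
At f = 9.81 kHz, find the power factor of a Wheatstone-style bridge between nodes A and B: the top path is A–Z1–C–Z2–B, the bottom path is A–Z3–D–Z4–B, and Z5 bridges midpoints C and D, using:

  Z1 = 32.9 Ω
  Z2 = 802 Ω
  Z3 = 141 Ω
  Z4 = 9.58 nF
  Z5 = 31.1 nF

Step 1 — Angular frequency: ω = 2π·f = 2π·9810 = 6.164e+04 rad/s.
Step 2 — Component impedances:
  Z1: Z = R = 32.9 Ω
  Z2: Z = R = 802 Ω
  Z3: Z = R = 141 Ω
  Z4: Z = 1/(jωC) = -j/(ω·C) = 0 - j1694 Ω
  Z5: Z = 1/(jωC) = -j/(ω·C) = 0 - j521.7 Ω
Step 3 — Bridge requires nodal analysis (the Z5 bridge couples midpoints C and D, so the two paths cannot be reduced to a simple series/parallel combination). Setting node B to ground and injecting 1 A at node A, the 3-node admittance system at A, C, D solves to V_A = Z_AB = 659.9 - j302.3 Ω = 725.9∠-24.6° Ω.
Step 4 — Power factor: PF = cos(φ) = Re(Z)/|Z| = 659.94/725.86 = 0.9092.
Step 5 — Type: Im(Z) = -302.3 ⇒ leading (phase φ = -24.6°).

PF = 0.9092 (leading, φ = -24.6°)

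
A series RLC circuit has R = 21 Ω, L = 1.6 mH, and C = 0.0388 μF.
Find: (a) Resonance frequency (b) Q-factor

Step 1 — Resonance condition Im(Z)=0 gives ω₀ = 1/√(LC).
Step 2 — ω₀ = 1/√(0.0016·3.88e-08) = 1.269e+05 rad/s.
Step 3 — f₀ = ω₀/(2π) = 2.02e+04 Hz.
Step 4 — Series Q: Q = ω₀L/R = 1.269e+05·0.0016/21 = 9.67.

(a) f₀ = 2.02e+04 Hz  (b) Q = 9.67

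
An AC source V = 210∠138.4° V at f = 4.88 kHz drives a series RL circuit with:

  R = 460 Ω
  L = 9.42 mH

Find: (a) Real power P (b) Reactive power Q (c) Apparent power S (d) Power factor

Step 1 — Angular frequency: ω = 2π·f = 2π·4880 = 3.066e+04 rad/s.
Step 2 — Component impedances:
  R: Z = R = 460 Ω
  L: Z = jωL = j·3.066e+04·0.00942 = 0 + j288.8 Ω
Step 3 — Series combination: Z_total = R + L = 460 + j288.8 Ω = 543.2∠32.1° Ω.
Step 4 — Source phasor: V = 210∠138.4° V = -157 + j139.4 V.
Step 5 — Current: I = V / Z = -0.1084 + j0.3711 A = 0.3866∠106.3° A.
Step 6 — Complex power: S = V·I* = 68.76 + j43.17 VA.
Step 7 — Real power: P = Re(S) = 68.76 W.
Step 8 — Reactive power: Q = Im(S) = 43.17 VAR.
Step 9 — Apparent power: |S| = 81.19 VA.
Step 10 — Power factor: PF = P/|S| = 0.8469 (lagging).

(a) P = 68.76 W  (b) Q = 43.17 VAR  (c) S = 81.19 VA  (d) PF = 0.8469 (lagging)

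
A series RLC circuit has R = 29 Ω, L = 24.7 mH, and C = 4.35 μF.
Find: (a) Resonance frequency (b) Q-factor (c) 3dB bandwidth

Step 1 — Resonance: ω₀ = 1/√(LC) = 1/√(0.0247·4.35e-06) = 3051 rad/s.
Step 2 — f₀ = ω₀/(2π) = 485.5 Hz.
Step 3 — Series Q: Q = ω₀L/R = 3051·0.0247/29 = 2.598.
Step 4 — Bandwidth: Δω = ω₀/Q = 1174 rad/s; BW = Δω/(2π) = 186.9 Hz.

(a) f₀ = 485.5 Hz  (b) Q = 2.598  (c) BW = 186.9 Hz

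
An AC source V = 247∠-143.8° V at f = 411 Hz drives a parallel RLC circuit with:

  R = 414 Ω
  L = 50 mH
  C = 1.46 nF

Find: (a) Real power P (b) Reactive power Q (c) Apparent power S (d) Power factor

Step 1 — Angular frequency: ω = 2π·f = 2π·411 = 2582 rad/s.
Step 2 — Component impedances:
  R: Z = R = 414 Ω
  L: Z = jωL = j·2582·0.05 = 0 + j129.1 Ω
  C: Z = 1/(jωC) = -j/(ω·C) = 0 - j2.652e+05 Ω
Step 3 — Parallel combination: 1/Z_total = 1/R + 1/L + 1/C; Z_total = 36.73 + j117.7 Ω = 123.3∠72.7° Ω.
Step 4 — Source phasor: V = 247∠-143.8° V = -199.3 - j145.9 V.
Step 5 — Current: I = V / Z = -1.611 + j1.191 A = 2.003∠143.5° A.
Step 6 — Complex power: S = V·I* = 147.4 + j472.3 VA.
Step 7 — Real power: P = Re(S) = 147.4 W.
Step 8 — Reactive power: Q = Im(S) = 472.3 VAR.
Step 9 — Apparent power: |S| = 494.7 VA.
Step 10 — Power factor: PF = P/|S| = 0.2979 (lagging).

(a) P = 147.4 W  (b) Q = 472.3 VAR  (c) S = 494.7 VA  (d) PF = 0.2979 (lagging)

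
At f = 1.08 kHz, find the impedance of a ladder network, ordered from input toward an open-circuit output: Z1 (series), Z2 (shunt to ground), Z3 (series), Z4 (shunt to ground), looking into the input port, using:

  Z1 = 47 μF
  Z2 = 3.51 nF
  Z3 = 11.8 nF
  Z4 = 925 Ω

Step 1 — Angular frequency: ω = 2π·f = 2π·1080 = 6786 rad/s.
Step 2 — Component impedances:
  Z1: Z = 1/(jωC) = -j/(ω·C) = 0 - j3.135 Ω
  Z2: Z = 1/(jωC) = -j/(ω·C) = 0 - j4.198e+04 Ω
  Z3: Z = 1/(jωC) = -j/(ω·C) = 0 - j1.249e+04 Ω
  Z4: Z = R = 925 Ω
Step 3 — Ladder network (open output): work backward from the far end, alternating series and parallel combinations. Z_in = 549.3 - j9638 Ω = 9654∠-86.7° Ω.

Z = 549.3 - j9638 Ω = 9654∠-86.7° Ω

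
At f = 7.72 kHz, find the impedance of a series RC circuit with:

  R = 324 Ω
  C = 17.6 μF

Step 1 — Angular frequency: ω = 2π·f = 2π·7720 = 4.851e+04 rad/s.
Step 2 — Component impedances:
  R: Z = R = 324 Ω
  C: Z = 1/(jωC) = -j/(ω·C) = 0 - j1.171 Ω
Step 3 — Series combination: Z_total = R + C = 324 - j1.171 Ω = 324∠-0.2° Ω.

Z = 324 - j1.171 Ω = 324∠-0.2° Ω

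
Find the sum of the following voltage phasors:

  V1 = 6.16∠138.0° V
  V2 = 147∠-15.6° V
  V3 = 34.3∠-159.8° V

Step 1 — Convert each phasor to rectangular form:
  V1 = 6.16·(cos(138.0°) + j·sin(138.0°)) = -4.578 + j4.122 V
  V2 = 147·(cos(-15.6°) + j·sin(-15.6°)) = 141.6 - j39.53 V
  V3 = 34.3·(cos(-159.8°) + j·sin(-159.8°)) = -32.19 - j11.84 V
Step 2 — Sum components: V_total = 104.8 - j47.25 V.
Step 3 — Convert to polar: |V_total| = 115 V, ∠V_total = -24.3°.

V_total = 115∠-24.3° V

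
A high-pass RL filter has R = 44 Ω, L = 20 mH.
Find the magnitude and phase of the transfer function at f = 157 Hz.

Step 1 — Angular frequency: ω = 2π·157 = 986.5 rad/s.
Step 2 — Transfer function: H(jω) = jωL/(R + jωL).
Step 3 — Numerator jωL = j·19.73; denominator R + jωL = 44 + j19.73.
Step 4 — H = 0.1674 + j0.3733.
Step 5 — Magnitude: |H| = 0.4091 (-7.8 dB); phase: φ = 65.8°.

|H| = 0.4091 (-7.8 dB), φ = 65.8°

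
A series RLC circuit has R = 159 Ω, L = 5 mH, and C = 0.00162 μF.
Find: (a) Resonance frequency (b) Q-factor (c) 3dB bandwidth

Step 1 — Resonance: ω₀ = 1/√(LC) = 1/√(0.005·1.62e-09) = 3.514e+05 rad/s.
Step 2 — f₀ = ω₀/(2π) = 5.592e+04 Hz.
Step 3 — Series Q: Q = ω₀L/R = 3.514e+05·0.005/159 = 11.05.
Step 4 — Bandwidth: Δω = ω₀/Q = 3.18e+04 rad/s; BW = Δω/(2π) = 5061 Hz.

(a) f₀ = 5.592e+04 Hz  (b) Q = 11.05  (c) BW = 5061 Hz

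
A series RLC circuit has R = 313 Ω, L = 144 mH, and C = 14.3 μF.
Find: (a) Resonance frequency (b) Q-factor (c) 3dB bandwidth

Step 1 — Resonance condition Im(Z)=0 gives ω₀ = 1/√(LC).
Step 2 — ω₀ = 1/√(0.144·1.43e-05) = 696.9 rad/s.
Step 3 — f₀ = ω₀/(2π) = 110.9 Hz.
Step 4 — Series Q: Q = ω₀L/R = 696.9·0.144/313 = 0.3206.
Step 5 — 3dB bandwidth: Δω = ω₀/Q = 2174 rad/s; BW = Δω/(2π) = 345.9 Hz.

(a) f₀ = 110.9 Hz  (b) Q = 0.3206  (c) BW = 345.9 Hz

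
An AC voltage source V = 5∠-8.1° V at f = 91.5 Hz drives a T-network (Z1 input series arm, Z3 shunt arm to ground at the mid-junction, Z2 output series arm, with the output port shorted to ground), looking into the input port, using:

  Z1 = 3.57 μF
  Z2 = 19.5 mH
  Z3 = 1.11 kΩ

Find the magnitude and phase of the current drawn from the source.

Step 1 — Angular frequency: ω = 2π·f = 2π·91.5 = 574.9 rad/s.
Step 2 — Component impedances:
  Z1: Z = 1/(jωC) = -j/(ω·C) = 0 - j487.2 Ω
  Z2: Z = jωL = j·574.9·0.0195 = 0 + j11.21 Ω
  Z3: Z = R = 1110 Ω
Step 3 — With the output port shorted to ground, the output series arm Z2 runs from the junction to ground; the shunt arm Z3 also runs from the junction to ground. They appear in parallel: Z3 || Z2 = 0.1132 + j11.21 Ω.
Step 4 — Series with input arm Z1: Z_in = Z1 + (Z3 || Z2) = 0.1132 - j476 Ω = 476∠-90.0° Ω.
Step 5 — Source phasor: V = 5∠-8.1° V = 4.95 - j0.7045 V.
Step 6 — Ohm's law: I = V / Z_total = (4.95 - j0.7045) / (0.1132 - j476) = 0.001482 + j0.0104 A.
Step 7 — Convert to polar: |I| = 0.0105 A, ∠I = 81.9°.

I = 0.0105∠81.9° A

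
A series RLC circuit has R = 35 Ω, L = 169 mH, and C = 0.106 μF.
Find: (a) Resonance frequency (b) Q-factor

Step 1 — Resonance condition Im(Z)=0 gives ω₀ = 1/√(LC).
Step 2 — ω₀ = 1/√(0.169·1.06e-07) = 7471 rad/s.
Step 3 — f₀ = ω₀/(2π) = 1189 Hz.
Step 4 — Series Q: Q = ω₀L/R = 7471·0.169/35 = 36.08.

(a) f₀ = 1189 Hz  (b) Q = 36.08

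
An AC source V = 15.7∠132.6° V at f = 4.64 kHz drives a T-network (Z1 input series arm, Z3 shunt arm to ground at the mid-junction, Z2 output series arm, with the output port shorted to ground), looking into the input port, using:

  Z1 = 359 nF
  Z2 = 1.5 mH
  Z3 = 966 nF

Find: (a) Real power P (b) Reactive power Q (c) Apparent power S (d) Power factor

Step 1 — Angular frequency: ω = 2π·f = 2π·4640 = 2.915e+04 rad/s.
Step 2 — Component impedances:
  Z1: Z = 1/(jωC) = -j/(ω·C) = 0 - j95.54 Ω
  Z2: Z = jωL = j·2.915e+04·0.0015 = 0 + j43.73 Ω
  Z3: Z = 1/(jωC) = -j/(ω·C) = 0 - j35.51 Ω
Step 3 — With the output port shorted to ground, the output series arm Z2 runs from the junction to ground; the shunt arm Z3 also runs from the junction to ground. They appear in parallel: Z3 || Z2 = 0 - j188.8 Ω.
Step 4 — Series with input arm Z1: Z_in = Z1 + (Z3 || Z2) = 0 - j284.4 Ω = 284.4∠-90.0° Ω.
Step 5 — Source phasor: V = 15.7∠132.6° V = -10.63 + j11.56 V.
Step 6 — Current: I = V / Z = -0.04064 - j0.03737 A = 0.05521∠-137.4° A.
Step 7 — Complex power: S = V·I* = 0 - j0.8668 VA.
Step 8 — Real power: P = Re(S) = 0 W.
Step 9 — Reactive power: Q = Im(S) = -0.8668 VAR.
Step 10 — Apparent power: |S| = 0.8668 VA.
Step 11 — Power factor: PF = P/|S| = 0 (leading).

(a) P = 0 W  (b) Q = -0.8668 VAR  (c) S = 0.8668 VA  (d) PF = 0 (leading)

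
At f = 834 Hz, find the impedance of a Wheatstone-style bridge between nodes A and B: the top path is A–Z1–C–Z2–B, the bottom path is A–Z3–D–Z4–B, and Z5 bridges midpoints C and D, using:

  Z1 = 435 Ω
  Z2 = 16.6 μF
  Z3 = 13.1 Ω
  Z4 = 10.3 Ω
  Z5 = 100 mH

Step 1 — Angular frequency: ω = 2π·f = 2π·834 = 5240 rad/s.
Step 2 — Component impedances:
  Z1: Z = R = 435 Ω
  Z2: Z = 1/(jωC) = -j/(ω·C) = 0 - j11.5 Ω
  Z3: Z = R = 13.1 Ω
  Z4: Z = R = 10.3 Ω
  Z5: Z = jωL = j·5240·0.1 = 0 + j524 Ω
Step 3 — Bridge requires nodal analysis (the Z5 bridge couples midpoints C and D, so the two paths cannot be reduced to a simple series/parallel combination). Setting node B to ground and injecting 1 A at node A, the 3-node admittance system at A, C, D solves to V_A = Z_AB = 22.18 + j0.1546 Ω = 22.18∠0.4° Ω.

Z = 22.18 + j0.1546 Ω = 22.18∠0.4° Ω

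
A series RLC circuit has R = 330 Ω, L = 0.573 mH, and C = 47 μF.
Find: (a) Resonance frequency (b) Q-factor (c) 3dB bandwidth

Step 1 — Resonance condition Im(Z)=0 gives ω₀ = 1/√(LC).
Step 2 — ω₀ = 1/√(0.000573·4.7e-05) = 6094 rad/s.
Step 3 — f₀ = ω₀/(2π) = 969.8 Hz.
Step 4 — Series Q: Q = ω₀L/R = 6094·0.000573/330 = 0.01058.
Step 5 — 3dB bandwidth: Δω = ω₀/Q = 5.759e+05 rad/s; BW = Δω/(2π) = 9.166e+04 Hz.

(a) f₀ = 969.8 Hz  (b) Q = 0.01058  (c) BW = 9.166e+04 Hz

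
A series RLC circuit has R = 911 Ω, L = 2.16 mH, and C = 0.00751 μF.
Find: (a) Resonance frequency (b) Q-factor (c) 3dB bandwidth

Step 1 — Resonance condition Im(Z)=0 gives ω₀ = 1/√(LC).
Step 2 — ω₀ = 1/√(0.00216·7.51e-09) = 2.483e+05 rad/s.
Step 3 — f₀ = ω₀/(2π) = 3.952e+04 Hz.
Step 4 — Series Q: Q = ω₀L/R = 2.483e+05·0.00216/911 = 0.5887.
Step 5 — 3dB bandwidth: Δω = ω₀/Q = 4.218e+05 rad/s; BW = Δω/(2π) = 6.713e+04 Hz.

(a) f₀ = 3.952e+04 Hz  (b) Q = 0.5887  (c) BW = 6.713e+04 Hz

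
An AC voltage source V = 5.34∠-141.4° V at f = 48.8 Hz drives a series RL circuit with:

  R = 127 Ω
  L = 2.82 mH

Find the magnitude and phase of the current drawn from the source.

Step 1 — Angular frequency: ω = 2π·f = 2π·48.8 = 306.6 rad/s.
Step 2 — Component impedances:
  R: Z = R = 127 Ω
  L: Z = jωL = j·306.6·0.00282 = 0 + j0.8647 Ω
Step 3 — Series combination: Z_total = R + L = 127 + j0.8647 Ω = 127∠0.4° Ω.
Step 4 — Source phasor: V = 5.34∠-141.4° V = -4.173 - j3.332 V.
Step 5 — Ohm's law: I = V / Z_total = (-4.173 - j3.332) / (127 + j0.8647) = -0.03304 - j0.02601 A.
Step 6 — Convert to polar: |I| = 0.04205 A, ∠I = -141.8°.

I = 0.04205∠-141.8° A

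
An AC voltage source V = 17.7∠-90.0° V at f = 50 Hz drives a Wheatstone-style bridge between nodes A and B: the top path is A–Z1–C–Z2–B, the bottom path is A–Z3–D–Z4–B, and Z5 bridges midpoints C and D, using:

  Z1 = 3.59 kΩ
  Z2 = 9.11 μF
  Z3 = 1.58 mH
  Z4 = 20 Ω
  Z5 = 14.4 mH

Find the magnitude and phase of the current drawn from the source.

Step 1 — Angular frequency: ω = 2π·f = 2π·50 = 314.2 rad/s.
Step 2 — Component impedances:
  Z1: Z = R = 3590 Ω
  Z2: Z = 1/(jωC) = -j/(ω·C) = 0 - j349.4 Ω
  Z3: Z = jωL = j·314.2·0.00158 = 0 + j0.4964 Ω
  Z4: Z = R = 20 Ω
  Z5: Z = jωL = j·314.2·0.0144 = 0 + j4.524 Ω
Step 3 — Bridge requires nodal analysis (the Z5 bridge couples midpoints C and D, so the two paths cannot be reduced to a simple series/parallel combination). Setting node B to ground and injecting 1 A at node A, the 3-node admittance system at A, C, D solves to V_A = Z_AB = 19.93 - j0.6595 Ω = 19.94∠-1.9° Ω.
Step 4 — Source phasor: V = 17.7∠-90.0° V = 0 - j17.7 V.
Step 5 — Ohm's law: I = V / Z_total = (0 - j17.7) / (19.93 - j0.6595) = 0.02935 - j0.887 A.
Step 6 — Convert to polar: |I| = 0.8875 A, ∠I = -88.1°.

I = 0.8875∠-88.1° A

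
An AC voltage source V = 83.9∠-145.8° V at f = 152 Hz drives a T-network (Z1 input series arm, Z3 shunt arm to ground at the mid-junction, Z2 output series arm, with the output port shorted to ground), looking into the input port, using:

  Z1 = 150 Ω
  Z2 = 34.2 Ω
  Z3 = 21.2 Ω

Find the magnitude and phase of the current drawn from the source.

Step 1 — Angular frequency: ω = 2π·f = 2π·152 = 955 rad/s.
Step 2 — Component impedances:
  Z1: Z = R = 150 Ω
  Z2: Z = R = 34.2 Ω
  Z3: Z = R = 21.2 Ω
Step 3 — With the output port shorted to ground, the output series arm Z2 runs from the junction to ground; the shunt arm Z3 also runs from the junction to ground. They appear in parallel: Z3 || Z2 = 13.09 Ω.
Step 4 — Series with input arm Z1: Z_in = Z1 + (Z3 || Z2) = 163.1 Ω = 163.1∠0.0° Ω.
Step 5 — Source phasor: V = 83.9∠-145.8° V = -69.39 - j47.16 V.
Step 6 — Ohm's law: I = V / Z_total = (-69.39 - j47.16) / (163.1) = -0.4255 - j0.2892 A.
Step 7 — Convert to polar: |I| = 0.5144 A, ∠I = -145.8°.

I = 0.5144∠-145.8° A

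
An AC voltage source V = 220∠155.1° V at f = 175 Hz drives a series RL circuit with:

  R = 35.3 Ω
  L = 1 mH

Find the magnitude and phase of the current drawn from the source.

Step 1 — Angular frequency: ω = 2π·f = 2π·175 = 1100 rad/s.
Step 2 — Component impedances:
  R: Z = R = 35.3 Ω
  L: Z = jωL = j·1100·0.001 = 0 + j1.1 Ω
Step 3 — Series combination: Z_total = R + L = 35.3 + j1.1 Ω = 35.32∠1.8° Ω.
Step 4 — Source phasor: V = 220∠155.1° V = -199.5 + j92.63 V.
Step 5 — Ohm's law: I = V / Z_total = (-199.5 + j92.63) / (35.3 + j1.1) = -5.566 + j2.797 A.
Step 6 — Convert to polar: |I| = 6.229 A, ∠I = 153.3°.

I = 6.229∠153.3° A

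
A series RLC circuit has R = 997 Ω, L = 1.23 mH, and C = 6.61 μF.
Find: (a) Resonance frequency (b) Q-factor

Step 1 — Resonance condition Im(Z)=0 gives ω₀ = 1/√(LC).
Step 2 — ω₀ = 1/√(0.00123·6.61e-06) = 1.109e+04 rad/s.
Step 3 — f₀ = ω₀/(2π) = 1765 Hz.
Step 4 — Series Q: Q = ω₀L/R = 1.109e+04·0.00123/997 = 0.01368.

(a) f₀ = 1765 Hz  (b) Q = 0.01368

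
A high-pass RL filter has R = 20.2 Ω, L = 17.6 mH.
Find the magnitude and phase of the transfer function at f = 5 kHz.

Step 1 — Angular frequency: ω = 2π·5000 = 3.142e+04 rad/s.
Step 2 — Transfer function: H(jω) = jωL/(R + jωL).
Step 3 — Numerator jωL = j·552.9; denominator R + jωL = 20.2 + j552.9.
Step 4 — H = 0.9987 + j0.03648.
Step 5 — Magnitude: |H| = 0.9993 (-0.0 dB); phase: φ = 2.1°.

|H| = 0.9993 (-0.0 dB), φ = 2.1°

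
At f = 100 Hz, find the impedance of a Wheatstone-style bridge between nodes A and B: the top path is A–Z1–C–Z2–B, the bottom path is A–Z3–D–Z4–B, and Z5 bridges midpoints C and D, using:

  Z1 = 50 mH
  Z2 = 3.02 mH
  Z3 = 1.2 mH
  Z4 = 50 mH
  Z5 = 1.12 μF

Step 1 — Angular frequency: ω = 2π·f = 2π·100 = 628.3 rad/s.
Step 2 — Component impedances:
  Z1: Z = jωL = j·628.3·0.05 = 0 + j31.42 Ω
  Z2: Z = jωL = j·628.3·0.00302 = 0 + j1.898 Ω
  Z3: Z = jωL = j·628.3·0.0012 = 0 + j0.754 Ω
  Z4: Z = jωL = j·628.3·0.05 = 0 + j31.42 Ω
  Z5: Z = 1/(jωC) = -j/(ω·C) = 0 - j1421 Ω
Step 3 — Bridge requires nodal analysis (the Z5 bridge couples midpoints C and D, so the two paths cannot be reduced to a simple series/parallel combination). Setting node B to ground and injecting 1 A at node A, the 3-node admittance system at A, C, D solves to V_A = Z_AB = 0 + j16.53 Ω = 16.53∠90.0° Ω.

Z = 0 + j16.53 Ω = 16.53∠90.0° Ω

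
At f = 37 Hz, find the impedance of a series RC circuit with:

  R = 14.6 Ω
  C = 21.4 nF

Step 1 — Angular frequency: ω = 2π·f = 2π·37 = 232.5 rad/s.
Step 2 — Component impedances:
  R: Z = R = 14.6 Ω
  C: Z = 1/(jωC) = -j/(ω·C) = 0 - j2.01e+05 Ω
Step 3 — Series combination: Z_total = R + C = 14.6 - j2.01e+05 Ω = 2.01e+05∠-90.0° Ω.

Z = 14.6 - j2.01e+05 Ω = 2.01e+05∠-90.0° Ω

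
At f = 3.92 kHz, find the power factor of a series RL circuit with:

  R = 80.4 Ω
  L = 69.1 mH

Step 1 — Angular frequency: ω = 2π·f = 2π·3920 = 2.463e+04 rad/s.
Step 2 — Component impedances:
  R: Z = R = 80.4 Ω
  L: Z = jωL = j·2.463e+04·0.0691 = 0 + j1702 Ω
Step 3 — Series combination: Z_total = R + L = 80.4 + j1702 Ω = 1704∠87.3° Ω.
Step 4 — Power factor: PF = cos(φ) = Re(Z)/|Z| = 80.4/1703.8 = 0.04719.
Step 5 — Type: Im(Z) = 1702 ⇒ lagging (phase φ = 87.3°).

PF = 0.04719 (lagging, φ = 87.3°)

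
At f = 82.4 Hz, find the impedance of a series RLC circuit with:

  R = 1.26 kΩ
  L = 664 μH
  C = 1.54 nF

Step 1 — Angular frequency: ω = 2π·f = 2π·82.4 = 517.7 rad/s.
Step 2 — Component impedances:
  R: Z = R = 1260 Ω
  L: Z = jωL = j·517.7·0.000664 = 0 + j0.3438 Ω
  C: Z = 1/(jωC) = -j/(ω·C) = 0 - j1.254e+06 Ω
Step 3 — Series combination: Z_total = R + L + C = 1260 - j1.254e+06 Ω = 1.254e+06∠-89.9° Ω.

Z = 1260 - j1.254e+06 Ω = 1.254e+06∠-89.9° Ω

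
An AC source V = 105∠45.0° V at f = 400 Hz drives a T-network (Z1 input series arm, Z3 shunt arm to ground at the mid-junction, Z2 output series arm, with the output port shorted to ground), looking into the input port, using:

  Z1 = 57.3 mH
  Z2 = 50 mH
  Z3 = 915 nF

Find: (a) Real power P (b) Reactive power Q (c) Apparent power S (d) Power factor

Step 1 — Angular frequency: ω = 2π·f = 2π·400 = 2513 rad/s.
Step 2 — Component impedances:
  Z1: Z = jωL = j·2513·0.0573 = 0 + j144 Ω
  Z2: Z = jωL = j·2513·0.05 = 0 + j125.7 Ω
  Z3: Z = 1/(jωC) = -j/(ω·C) = 0 - j434.8 Ω
Step 3 — With the output port shorted to ground, the output series arm Z2 runs from the junction to ground; the shunt arm Z3 also runs from the junction to ground. They appear in parallel: Z3 || Z2 = 0 + j176.7 Ω.
Step 4 — Series with input arm Z1: Z_in = Z1 + (Z3 || Z2) = 0 + j320.7 Ω = 320.7∠90.0° Ω.
Step 5 — Source phasor: V = 105∠45.0° V = 74.25 + j74.25 V.
Step 6 — Current: I = V / Z = 0.2315 - j0.2315 A = 0.3274∠-45.0° A.
Step 7 — Complex power: S = V·I* = 0 + j34.37 VA.
Step 8 — Real power: P = Re(S) = 0 W.
Step 9 — Reactive power: Q = Im(S) = 34.37 VAR.
Step 10 — Apparent power: |S| = 34.37 VA.
Step 11 — Power factor: PF = P/|S| = 0 (lagging).

(a) P = 0 W  (b) Q = 34.37 VAR  (c) S = 34.37 VA  (d) PF = 0 (lagging)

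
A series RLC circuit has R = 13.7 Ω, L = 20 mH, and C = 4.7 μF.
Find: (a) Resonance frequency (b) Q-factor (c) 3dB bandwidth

Step 1 — Resonance: ω₀ = 1/√(LC) = 1/√(0.02·4.7e-06) = 3262 rad/s.
Step 2 — f₀ = ω₀/(2π) = 519.1 Hz.
Step 3 — Series Q: Q = ω₀L/R = 3262·0.02/13.7 = 4.762.
Step 4 — Bandwidth: Δω = ω₀/Q = 685 rad/s; BW = Δω/(2π) = 109 Hz.

(a) f₀ = 519.1 Hz  (b) Q = 4.762  (c) BW = 109 Hz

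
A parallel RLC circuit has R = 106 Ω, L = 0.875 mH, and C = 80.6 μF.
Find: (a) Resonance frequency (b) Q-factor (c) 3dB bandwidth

Step 1 — Resonance: ω₀ = 1/√(LC) = 1/√(0.000875·8.06e-05) = 3766 rad/s.
Step 2 — f₀ = ω₀/(2π) = 599.3 Hz.
Step 3 — Parallel Q: Q = R/(ω₀L) = 106/(3766·0.000875) = 32.17.
Step 4 — Bandwidth: Δω = ω₀/Q = 117 rad/s; BW = Δω/(2π) = 18.63 Hz.

(a) f₀ = 599.3 Hz  (b) Q = 32.17  (c) BW = 18.63 Hz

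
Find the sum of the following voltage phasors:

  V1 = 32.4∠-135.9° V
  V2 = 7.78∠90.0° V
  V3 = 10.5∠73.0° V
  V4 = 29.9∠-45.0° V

Step 1 — Convert each phasor to rectangular form:
  V1 = 32.4·(cos(-135.9°) + j·sin(-135.9°)) = -23.27 - j22.55 V
  V2 = 7.78·(cos(90.0°) + j·sin(90.0°)) = 0 + j7.78 V
  V3 = 10.5·(cos(73.0°) + j·sin(73.0°)) = 3.07 + j10.04 V
  V4 = 29.9·(cos(-45.0°) + j·sin(-45.0°)) = 21.14 - j21.14 V
Step 2 — Sum components: V_total = 0.9451 - j25.87 V.
Step 3 — Convert to polar: |V_total| = 25.89 V, ∠V_total = -87.9°.

V_total = 25.89∠-87.9° V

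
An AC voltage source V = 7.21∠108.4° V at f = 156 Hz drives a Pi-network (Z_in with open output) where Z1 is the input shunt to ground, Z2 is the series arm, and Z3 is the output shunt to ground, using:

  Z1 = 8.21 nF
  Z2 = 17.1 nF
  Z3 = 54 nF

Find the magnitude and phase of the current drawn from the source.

Step 1 — Angular frequency: ω = 2π·f = 2π·156 = 980.2 rad/s.
Step 2 — Component impedances:
  Z1: Z = 1/(jωC) = -j/(ω·C) = 0 - j1.243e+05 Ω
  Z2: Z = 1/(jωC) = -j/(ω·C) = 0 - j5.966e+04 Ω
  Z3: Z = 1/(jωC) = -j/(ω·C) = 0 - j1.889e+04 Ω
Step 3 — With open output, the series arm Z2 and the output shunt Z3 appear in series to ground: Z2 + Z3 = 0 - j7.856e+04 Ω.
Step 4 — Parallel with input shunt Z1: Z_in = Z1 || (Z2 + Z3) = 0 - j4.813e+04 Ω = 4.813e+04∠-90.0° Ω.
Step 5 — Source phasor: V = 7.21∠108.4° V = -2.276 + j6.841 V.
Step 6 — Ohm's law: I = V / Z_total = (-2.276 + j6.841) / (0 - j4.813e+04) = -0.0001421 - j4.729e-05 A.
Step 7 — Convert to polar: |I| = 0.0001498 A, ∠I = -161.6°.

I = 0.0001498∠-161.6° A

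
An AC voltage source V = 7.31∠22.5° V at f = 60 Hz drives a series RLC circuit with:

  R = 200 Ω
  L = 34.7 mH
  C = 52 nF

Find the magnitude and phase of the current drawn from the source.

Step 1 — Angular frequency: ω = 2π·f = 2π·60 = 377 rad/s.
Step 2 — Component impedances:
  R: Z = R = 200 Ω
  L: Z = jωL = j·377·0.0347 = 0 + j13.08 Ω
  C: Z = 1/(jωC) = -j/(ω·C) = 0 - j5.101e+04 Ω
Step 3 — Series combination: Z_total = R + L + C = 200 - j5.1e+04 Ω = 5.1e+04∠-89.8° Ω.
Step 4 — Source phasor: V = 7.31∠22.5° V = 6.754 + j2.797 V.
Step 5 — Ohm's law: I = V / Z_total = (6.754 + j2.797) / (200 - j5.1e+04) = -5.433e-05 + j0.0001326 A.
Step 6 — Convert to polar: |I| = 0.0001433 A, ∠I = 112.3°.

I = 0.0001433∠112.3° A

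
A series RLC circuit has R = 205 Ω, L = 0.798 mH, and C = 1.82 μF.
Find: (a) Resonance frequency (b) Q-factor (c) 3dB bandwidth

Step 1 — Resonance: ω₀ = 1/√(LC) = 1/√(0.000798·1.82e-06) = 2.624e+04 rad/s.
Step 2 — f₀ = ω₀/(2π) = 4176 Hz.
Step 3 — Series Q: Q = ω₀L/R = 2.624e+04·0.000798/205 = 0.1021.
Step 4 — Bandwidth: Δω = ω₀/Q = 2.569e+05 rad/s; BW = Δω/(2π) = 4.089e+04 Hz.

(a) f₀ = 4176 Hz  (b) Q = 0.1021  (c) BW = 4.089e+04 Hz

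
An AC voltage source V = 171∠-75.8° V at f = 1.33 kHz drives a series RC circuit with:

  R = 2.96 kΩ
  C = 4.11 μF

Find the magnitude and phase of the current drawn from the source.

Step 1 — Angular frequency: ω = 2π·f = 2π·1330 = 8357 rad/s.
Step 2 — Component impedances:
  R: Z = R = 2960 Ω
  C: Z = 1/(jωC) = -j/(ω·C) = 0 - j29.12 Ω
Step 3 — Series combination: Z_total = R + C = 2960 - j29.12 Ω = 2960∠-0.6° Ω.
Step 4 — Source phasor: V = 171∠-75.8° V = 41.95 - j165.8 V.
Step 5 — Ohm's law: I = V / Z_total = (41.95 - j165.8) / (2960 - j29.12) = 0.01472 - j0.05586 A.
Step 6 — Convert to polar: |I| = 0.05777 A, ∠I = -75.2°.

I = 0.05777∠-75.2° A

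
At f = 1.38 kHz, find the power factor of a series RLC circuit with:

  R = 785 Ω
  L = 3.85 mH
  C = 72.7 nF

Step 1 — Angular frequency: ω = 2π·f = 2π·1380 = 8671 rad/s.
Step 2 — Component impedances:
  R: Z = R = 785 Ω
  L: Z = jωL = j·8671·0.00385 = 0 + j33.38 Ω
  C: Z = 1/(jωC) = -j/(ω·C) = 0 - j1586 Ω
Step 3 — Series combination: Z_total = R + L + C = 785 - j1553 Ω = 1740∠-63.2° Ω.
Step 4 — Power factor: PF = cos(φ) = Re(Z)/|Z| = 785/1740 = 0.4511.
Step 5 — Type: Im(Z) = -1553 ⇒ leading (phase φ = -63.2°).

PF = 0.4511 (leading, φ = -63.2°)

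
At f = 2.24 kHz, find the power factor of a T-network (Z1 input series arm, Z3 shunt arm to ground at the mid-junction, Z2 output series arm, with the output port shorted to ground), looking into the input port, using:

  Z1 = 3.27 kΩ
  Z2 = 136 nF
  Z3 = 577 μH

Step 1 — Angular frequency: ω = 2π·f = 2π·2240 = 1.407e+04 rad/s.
Step 2 — Component impedances:
  Z1: Z = R = 3270 Ω
  Z2: Z = 1/(jωC) = -j/(ω·C) = 0 - j522.4 Ω
  Z3: Z = jωL = j·1.407e+04·0.000577 = 0 + j8.121 Ω
Step 3 — With the output port shorted to ground, the output series arm Z2 runs from the junction to ground; the shunt arm Z3 also runs from the junction to ground. They appear in parallel: Z3 || Z2 = 0 + j8.249 Ω.
Step 4 — Series with input arm Z1: Z_in = Z1 + (Z3 || Z2) = 3270 + j8.249 Ω = 3270∠0.1° Ω.
Step 5 — Power factor: PF = cos(φ) = Re(Z)/|Z| = 3270/3270 = 1.
Step 6 — Type: Im(Z) = 8.249 ⇒ lagging (phase φ = 0.1°).

PF = 1 (lagging, φ = 0.1°)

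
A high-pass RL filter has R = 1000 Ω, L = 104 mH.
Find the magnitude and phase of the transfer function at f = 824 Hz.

Step 1 — Angular frequency: ω = 2π·824 = 5177 rad/s.
Step 2 — Transfer function: H(jω) = jωL/(R + jωL).
Step 3 — Numerator jωL = j·538.4; denominator R + jωL = 1000 + j538.4.
Step 4 — H = 0.2248 + j0.4174.
Step 5 — Magnitude: |H| = 0.4741 (-6.5 dB); phase: φ = 61.7°.

|H| = 0.4741 (-6.5 dB), φ = 61.7°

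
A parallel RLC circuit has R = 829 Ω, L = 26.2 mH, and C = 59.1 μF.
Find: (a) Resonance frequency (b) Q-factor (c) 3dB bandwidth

Step 1 — Resonance: ω₀ = 1/√(LC) = 1/√(0.0262·5.91e-05) = 803.6 rad/s.
Step 2 — f₀ = ω₀/(2π) = 127.9 Hz.
Step 3 — Parallel Q: Q = R/(ω₀L) = 829/(803.6·0.0262) = 39.37.
Step 4 — Bandwidth: Δω = ω₀/Q = 20.41 rad/s; BW = Δω/(2π) = 3.248 Hz.

(a) f₀ = 127.9 Hz  (b) Q = 39.37  (c) BW = 3.248 Hz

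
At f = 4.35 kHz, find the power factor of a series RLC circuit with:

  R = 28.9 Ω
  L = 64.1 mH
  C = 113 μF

Step 1 — Angular frequency: ω = 2π·f = 2π·4350 = 2.733e+04 rad/s.
Step 2 — Component impedances:
  R: Z = R = 28.9 Ω
  L: Z = jωL = j·2.733e+04·0.0641 = 0 + j1752 Ω
  C: Z = 1/(jωC) = -j/(ω·C) = 0 - j0.3238 Ω
Step 3 — Series combination: Z_total = R + L + C = 28.9 + j1752 Ω = 1752∠89.1° Ω.
Step 4 — Power factor: PF = cos(φ) = Re(Z)/|Z| = 28.9/1752 = 0.0165.
Step 5 — Type: Im(Z) = 1752 ⇒ lagging (phase φ = 89.1°).

PF = 0.0165 (lagging, φ = 89.1°)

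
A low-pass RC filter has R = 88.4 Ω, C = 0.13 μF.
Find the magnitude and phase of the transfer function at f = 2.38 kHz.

Step 1 — Angular frequency: ω = 2π·2380 = 1.495e+04 rad/s.
Step 2 — Transfer function: H(jω) = 1/(1 + jωRC).
Step 3 — Denominator: 1 + jωRC = 1 + j·1.495e+04·88.4·1.3e-07 = 1 + j0.1719.
Step 4 — H = 0.9713 - j0.1669.
Step 5 — Magnitude: |H| = 0.9856 (-0.1 dB); phase: φ = -9.8°.

|H| = 0.9856 (-0.1 dB), φ = -9.8°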